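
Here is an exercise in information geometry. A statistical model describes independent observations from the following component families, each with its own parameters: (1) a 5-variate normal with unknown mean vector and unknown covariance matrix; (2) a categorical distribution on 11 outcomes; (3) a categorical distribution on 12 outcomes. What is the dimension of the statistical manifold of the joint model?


The dimension of a statistical manifold equals the number of free
(independent) real parameters of the model. For a product of independent
blocks the parameter counts add.
- 5-variate normal: 5 (mean) + 5*6/2 = 15 (symmetric covariance) = 20.
- categorical on 11 outcomes (probabilities sum to 1): 11-1 = 10.
- categorical on 12 outcomes (probabilities sum to 1): 12-1 = 11.
Total = 20 + 10 + 11 = 41.
Dimension = 41

41


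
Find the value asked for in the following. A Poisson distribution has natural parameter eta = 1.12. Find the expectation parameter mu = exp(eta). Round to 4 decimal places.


Expectation parameter for Poisson exponential family:
mu = exp(eta).
eta = 1.12.
mu = exp(1.12) = 3.0649

3.0649


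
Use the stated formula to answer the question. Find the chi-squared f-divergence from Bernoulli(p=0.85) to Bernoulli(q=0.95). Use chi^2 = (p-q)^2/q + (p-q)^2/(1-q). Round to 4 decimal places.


Chi-squared divergence between Bernoulli distributions:
chi^2 = (p-q)^2/q + (p-q)^2/(1-q).
p = 0.85, q = 0.95, p-q = -0.1.
(p-q)^2 = 0.01.
term1 = 0.01/0.95 = 0.010526.
term2 = 0.01/0.05 = 0.2.
chi^2 = 0.010526 + 0.2 = 0.2105

0.2105


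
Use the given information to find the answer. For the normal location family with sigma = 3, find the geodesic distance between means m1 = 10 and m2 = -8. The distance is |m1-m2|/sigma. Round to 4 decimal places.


On the fixed-variance normal subfamily, geodesic distance = |m1-m2|/sigma.
|10 - -8| = 18.
sigma = 3.
d = 18/3 = 6.0000

6.0000


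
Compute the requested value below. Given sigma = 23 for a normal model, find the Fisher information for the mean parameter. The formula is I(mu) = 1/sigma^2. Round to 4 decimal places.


The Fisher information for the mean of a normal distribution is I(mu) = 1/sigma^2.
sigma = 23, so sigma^2 = 529.
I(mu) = 1/529 = 0.0019

0.0019


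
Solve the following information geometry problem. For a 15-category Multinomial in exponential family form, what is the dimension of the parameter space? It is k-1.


Exponential family dimension calculation:
For Multinomial with k=15 categories, dim = k-1 = 14.

14


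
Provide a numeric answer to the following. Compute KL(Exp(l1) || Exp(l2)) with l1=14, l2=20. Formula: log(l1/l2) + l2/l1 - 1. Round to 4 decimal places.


KL divergence for exponential family:
KL = log(l1/l2) + l2/l1 - 1.
log(14/20) = -0.356675.
20/14 = 1.428571.
KL = -0.356675 + 1.428571 - 1 = 0.0719

0.0719


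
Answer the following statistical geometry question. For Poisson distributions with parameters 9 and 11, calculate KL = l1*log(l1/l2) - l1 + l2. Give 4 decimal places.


KL divergence for Poisson:
KL = l1*log(l1/l2) - l1 + l2.
l1 = 9, l2 = 11.
log(9/11) = -0.200671.
l1*log(l1/l2) = 9 * -0.200671 = -1.806036.
KL = -1.806036 - 9 + 11 = 0.1940

0.1940


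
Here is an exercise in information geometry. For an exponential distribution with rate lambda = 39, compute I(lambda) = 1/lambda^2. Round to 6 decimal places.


Fisher information for exponential: I(lambda) = 1/lambda^2.
lambda = 39, lambda^2 = 1521.
I = 1/1521 = 0.000657

0.000657


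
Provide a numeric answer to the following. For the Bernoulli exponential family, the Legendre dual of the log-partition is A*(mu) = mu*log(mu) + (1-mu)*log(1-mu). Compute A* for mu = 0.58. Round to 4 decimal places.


Legendre transform for Bernoulli:
A*(mu) = mu*log(mu) + (1-mu)*log(1-mu).
mu = 0.58, 1-mu = 0.42.
mu*log(mu) = 0.58*log(0.58) = -0.315942.
(1-mu)*log(1-mu) = 0.42*log(0.42) = -0.36435.
A* = -0.315942 + -0.36435 = -0.6803

-0.6803


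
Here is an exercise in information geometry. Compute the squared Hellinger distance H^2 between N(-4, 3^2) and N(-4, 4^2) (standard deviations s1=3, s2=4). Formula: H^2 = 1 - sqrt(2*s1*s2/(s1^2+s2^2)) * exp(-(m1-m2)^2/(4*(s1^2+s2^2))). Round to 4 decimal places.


Squared Hellinger distance for Gaussians:
H^2 = 1 - sqrt(2*s1*s2/(s1^2+s2^2)) * exp(-(m1-m2)^2/(4*(s1^2+s2^2))).
s1^2 = 9, s2^2 = 16, s1^2+s2^2 = 25.
sqrt(2*3*4/(25)) = 0.979796.
(m1-m2)^2 = (0)^2 = 0.
exp(-0/(4*25)) = exp(0.0) = 1.0.
H^2 = 1 - 0.979796*1.0 = 0.0202

0.0202


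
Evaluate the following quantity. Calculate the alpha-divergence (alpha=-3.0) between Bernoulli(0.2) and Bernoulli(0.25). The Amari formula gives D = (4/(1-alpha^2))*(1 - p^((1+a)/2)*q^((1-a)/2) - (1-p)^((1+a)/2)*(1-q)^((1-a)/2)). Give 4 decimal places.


Amari alpha-divergence:
D = (4/(1-alpha^2))*(1 - p^((1+a)/2)*q^((1-a)/2) - (1-p)^((1+a)/2)*(1-q)^((1-a)/2)).
alpha = -3.0, p = 0.2, q = 0.25.
e1 = (1+alpha)/2 = -1.0, e2 = (1-alpha)/2 = 2.0.
t1 = p^e1 * q^e2 = 0.2^-1.0 * 0.25^2.0 = 0.3125.
t2 = (1-p)^e1 * (1-q)^e2 = 0.8^-1.0 * 0.75^2.0 = 0.703125.
4/(1-alpha^2) = -0.5.
D = -0.5*(1 - 0.3125 - 0.703125) = 0.0078

0.0078


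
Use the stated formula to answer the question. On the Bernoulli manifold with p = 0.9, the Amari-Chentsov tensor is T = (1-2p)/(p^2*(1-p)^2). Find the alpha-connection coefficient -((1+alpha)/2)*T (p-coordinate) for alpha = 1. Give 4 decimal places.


Skewness (Amari-Chentsov) tensor: T = (1-2p)/(p^2*(1-p)^2).
p = 0.9, 1-2p = -0.8, p^2 = 0.81, (1-p)^2 = 0.01.
T = -0.8/(0.81 * 0.01) = -98.765432.
In the p-coordinate, Gamma^(alpha) = Gamma^(0) - (alpha/2)*T with Gamma^(0) = (1/2)*g'(p) = -T/2,
so Gamma^(alpha) = -((1+alpha)/2)*T.
alpha = 1, -(1+alpha)/2 = -1.0.
Gamma = -1.0 * -98.765432 = 98.7654

98.7654


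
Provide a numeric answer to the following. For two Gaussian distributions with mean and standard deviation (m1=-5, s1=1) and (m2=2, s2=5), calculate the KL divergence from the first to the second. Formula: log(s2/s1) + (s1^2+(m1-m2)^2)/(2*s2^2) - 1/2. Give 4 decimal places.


KL divergence between normal distributions:
KL = log(s2/s1) + (s1^2 + (m1-m2)^2)/(2*s2^2) - 1/2.
log(5/1) = 1.609438.
(1^2 + (-5-2)^2)/(2*5^2) = (1 + 49)/50 = 1.0.
KL = 1.609438 + 1.0 - 0.5 = 2.1094

2.1094


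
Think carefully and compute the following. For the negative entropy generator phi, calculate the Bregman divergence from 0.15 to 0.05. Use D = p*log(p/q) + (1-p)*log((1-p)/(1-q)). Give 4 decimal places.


Bregman divergence with negative entropy generator:
D = p*log(p/q) + (1-p)*log((1-p)/(1-q)).
p = 0.15, q = 0.05.
p*log(p/q) = 0.15*log(0.15/0.05) = 0.164792.
(1-p)*log((1-p)/(1-q)) = 0.85*log(0.85/0.95) = -0.094542.
D = 0.164792 + -0.094542 = 0.0703

0.0703


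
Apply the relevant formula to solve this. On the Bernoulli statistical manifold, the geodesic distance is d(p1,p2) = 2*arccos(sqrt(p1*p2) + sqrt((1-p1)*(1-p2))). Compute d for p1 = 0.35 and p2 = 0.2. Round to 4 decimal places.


Geodesic distance on Bernoulli manifold:
d(p1,p2) = 2*arccos(sqrt(p1*p2) + sqrt((1-p1)*(1-p2))).
sqrt(p1*p2) = sqrt(0.35*0.2) = 0.264575.
sqrt((1-p1)*(1-p2)) = sqrt(0.65*0.8) = 0.72111.
arg = 0.264575 + 0.72111 = 0.985685.
d = 2*arccos(0.985685) = 0.3388

0.3388


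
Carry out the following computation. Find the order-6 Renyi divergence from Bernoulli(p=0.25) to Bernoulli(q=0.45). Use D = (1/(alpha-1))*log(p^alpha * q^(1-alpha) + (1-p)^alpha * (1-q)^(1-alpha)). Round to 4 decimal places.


Renyi divergence of order alpha between Bernoulli distributions:
D = (1/(alpha-1))*log(p^alpha * q^(1-alpha) + (1-p)^alpha * (1-q)^(1-alpha)).
alpha = 6, p = 0.25, q = 0.45.
p^alpha * q^(1-alpha) = 0.25^6 * 0.45^-5 = 0.013231.
(1-p)^alpha * (1-q)^(1-alpha) = 0.75^6 * 0.55^-5 = 3.536341.
sum = 0.013231 + 3.536341 = 3.549572.
D = (1/5)*log(3.549572) = 0.2534

0.2534


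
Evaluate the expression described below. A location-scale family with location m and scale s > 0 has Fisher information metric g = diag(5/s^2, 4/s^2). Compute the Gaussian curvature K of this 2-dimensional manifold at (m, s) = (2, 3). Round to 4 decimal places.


The metric has the form g = (A dm^2 + B ds^2)/s^2 with A = 5, B = 4.
Substitute u = sqrt(A/B)*m: g = B*(du^2 + ds^2)/s^2, i.e. B times the
Poincare upper half-plane metric, which has constant Gaussian curvature -1.
Scaling a 2D metric by a constant c divides the Gaussian curvature by c,
so K = -1/B = -1/(4) = -0.2500 everywhere (the point (m, s) = (2, 3) is irrelevant:
the curvature is constant).
The requested Gaussian curvature is K = -0.2500.

-0.2500


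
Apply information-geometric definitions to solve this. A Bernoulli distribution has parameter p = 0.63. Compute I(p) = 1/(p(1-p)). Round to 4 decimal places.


For Bernoulli(p), Fisher information is I(p) = 1/(p*(1-p)).
p = 0.63, 1-p = 0.37.
p*(1-p) = 0.2331.
I(p) = 1/0.2331 = 4.2900

4.2900


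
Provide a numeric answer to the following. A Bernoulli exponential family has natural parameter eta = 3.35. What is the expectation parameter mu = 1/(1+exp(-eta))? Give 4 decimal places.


Dual coordinate (expectation parameter) for Bernoulli:
mu = 1/(1+exp(-eta)).
eta = 3.35.
exp(-eta) = exp(-3.35) = 0.035084.
mu = 1/(1+0.035084) = 0.9661

0.9661


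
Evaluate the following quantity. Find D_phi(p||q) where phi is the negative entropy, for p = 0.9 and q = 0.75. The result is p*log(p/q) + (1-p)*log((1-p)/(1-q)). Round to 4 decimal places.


Bregman divergence with negative entropy generator:
D = p*log(p/q) + (1-p)*log((1-p)/(1-q)).
p = 0.9, q = 0.75.
p*log(p/q) = 0.9*log(0.9/0.75) = 0.164089.
(1-p)*log((1-p)/(1-q)) = 0.1*log(0.1/0.25) = -0.091629.
D = 0.164089 + -0.091629 = 0.0725

0.0725


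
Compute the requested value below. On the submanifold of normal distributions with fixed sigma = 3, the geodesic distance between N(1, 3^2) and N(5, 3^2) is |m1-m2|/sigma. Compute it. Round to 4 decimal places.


On the fixed-variance normal subfamily, geodesic distance = |m1-m2|/sigma.
|1 - 5| = 4.
sigma = 3.
d = 4/3 = 1.3333

1.3333


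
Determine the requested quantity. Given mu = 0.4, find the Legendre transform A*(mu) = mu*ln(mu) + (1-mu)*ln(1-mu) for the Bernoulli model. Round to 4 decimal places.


Legendre transform for Bernoulli:
A*(mu) = mu*log(mu) + (1-mu)*log(1-mu).
mu = 0.4, 1-mu = 0.6.
mu*log(mu) = 0.4*log(0.4) = -0.366516.
(1-mu)*log(1-mu) = 0.6*log(0.6) = -0.306495.
A* = -0.366516 + -0.306495 = -0.6730

-0.6730


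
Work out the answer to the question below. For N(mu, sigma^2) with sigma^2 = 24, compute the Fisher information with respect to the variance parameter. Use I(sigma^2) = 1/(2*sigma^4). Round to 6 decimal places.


Fisher information for variance: I(sigma^2) = 1/(2*sigma^4).
sigma^2 = 24, so sigma^4 = 576.
I = 1/(2*576) = 1/1152 = 0.000868

0.000868


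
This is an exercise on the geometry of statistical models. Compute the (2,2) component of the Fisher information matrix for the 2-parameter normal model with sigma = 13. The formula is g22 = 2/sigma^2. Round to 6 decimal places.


For the 2-parameter normal family, the Fisher metric has:
  g11 = 1/sigma^2, g22 = 2/sigma^2.
sigma = 13, sigma^2 = 169.
g22 = 0.011834

0.011834


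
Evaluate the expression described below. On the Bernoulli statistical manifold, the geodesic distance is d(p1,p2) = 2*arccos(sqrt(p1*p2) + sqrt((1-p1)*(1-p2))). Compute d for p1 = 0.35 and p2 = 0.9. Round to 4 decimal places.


Geodesic distance on Bernoulli manifold:
d(p1,p2) = 2*arccos(sqrt(p1*p2) + sqrt((1-p1)*(1-p2))).
sqrt(p1*p2) = sqrt(0.35*0.9) = 0.561249.
sqrt((1-p1)*(1-p2)) = sqrt(0.65*0.1) = 0.254951.
arg = 0.561249 + 0.254951 = 0.8162.
d = 2*arccos(0.8162) = 1.2320

1.2320


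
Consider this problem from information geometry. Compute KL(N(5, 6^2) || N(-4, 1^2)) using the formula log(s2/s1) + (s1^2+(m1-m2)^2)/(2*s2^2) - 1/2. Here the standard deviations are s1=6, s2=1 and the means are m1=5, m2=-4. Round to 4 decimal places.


KL divergence between normal distributions:
KL = log(s2/s1) + (s1^2 + (m1-m2)^2)/(2*s2^2) - 1/2.
log(1/6) = -1.791759.
(6^2 + (5--4)^2)/(2*1^2) = (36 + 81)/2 = 58.5.
KL = -1.791759 + 58.5 - 0.5 = 56.2082

56.2082


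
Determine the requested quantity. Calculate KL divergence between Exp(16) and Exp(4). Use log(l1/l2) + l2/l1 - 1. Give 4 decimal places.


KL divergence for exponential family:
KL = log(l1/l2) + l2/l1 - 1.
log(16/4) = 1.386294.
4/16 = 0.25.
KL = 1.386294 + 0.25 - 1 = 0.6363

0.6363


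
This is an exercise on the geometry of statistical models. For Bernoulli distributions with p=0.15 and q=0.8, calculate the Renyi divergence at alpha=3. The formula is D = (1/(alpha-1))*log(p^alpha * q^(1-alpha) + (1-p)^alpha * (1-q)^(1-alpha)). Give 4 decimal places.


Renyi divergence of order alpha between Bernoulli distributions:
D = (1/(alpha-1))*log(p^alpha * q^(1-alpha) + (1-p)^alpha * (1-q)^(1-alpha)).
alpha = 3, p = 0.15, q = 0.8.
p^alpha * q^(1-alpha) = 0.15^3 * 0.8^-2 = 0.005273.
(1-p)^alpha * (1-q)^(1-alpha) = 0.85^3 * 0.2^-2 = 15.353125.
sum = 0.005273 + 15.353125 = 15.358398.
D = (1/2)*log(15.358398) = 1.3658

1.3658


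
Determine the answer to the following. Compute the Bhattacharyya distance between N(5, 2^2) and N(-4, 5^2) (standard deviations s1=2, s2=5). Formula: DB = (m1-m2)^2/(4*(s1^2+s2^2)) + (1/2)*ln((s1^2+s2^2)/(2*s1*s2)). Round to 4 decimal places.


Bhattacharyya distance between two Gaussians:
DB = (m1-m2)^2/(4*(s1^2+s2^2)) + (1/2)*ln((s1^2+s2^2)/(2*s1*s2)).
(m1-m2)^2 = (9)^2 = 81.
s1^2+s2^2 = 4 + 25 = 29.
term1 = 81/116 = 0.698276.
term2 = 0.5*ln(29/20.0) = 0.185782.
DB = 0.698276 + 0.185782 = 0.8841

0.8841


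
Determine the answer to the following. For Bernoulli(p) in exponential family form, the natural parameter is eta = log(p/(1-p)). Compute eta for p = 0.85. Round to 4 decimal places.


Natural parameter for Bernoulli: eta = log(p/(1-p)).
p = 0.85, 1-p = 0.15.
p/(1-p) = 5.666667.
eta = log(5.666667) = 1.7346

1.7346


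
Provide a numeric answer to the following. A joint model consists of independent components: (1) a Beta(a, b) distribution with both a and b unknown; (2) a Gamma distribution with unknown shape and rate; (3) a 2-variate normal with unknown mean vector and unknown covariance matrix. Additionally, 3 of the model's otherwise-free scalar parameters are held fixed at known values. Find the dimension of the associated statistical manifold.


The dimension of a statistical manifold equals the number of free
(independent) real parameters of the model. For a product of independent
blocks the parameter counts add.
- Beta (a, b): 2.
- Gamma (shape, rate): 2.
- 2-variate normal: 2 (mean) + 2*3/2 = 3 (symmetric covariance) = 5.
Total = 2 + 2 + 5 = 9.
3 parameter(s) fixed at known values: 9 - 3 = 6.
Dimension = 6

6


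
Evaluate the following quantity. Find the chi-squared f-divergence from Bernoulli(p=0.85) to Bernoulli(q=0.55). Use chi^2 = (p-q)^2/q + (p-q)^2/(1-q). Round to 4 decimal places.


Chi-squared divergence between Bernoulli distributions:
chi^2 = (p-q)^2/q + (p-q)^2/(1-q).
p = 0.85, q = 0.55, p-q = 0.3.
(p-q)^2 = 0.09.
term1 = 0.09/0.55 = 0.163636.
term2 = 0.09/0.45 = 0.2.
chi^2 = 0.163636 + 0.2 = 0.3636

0.3636


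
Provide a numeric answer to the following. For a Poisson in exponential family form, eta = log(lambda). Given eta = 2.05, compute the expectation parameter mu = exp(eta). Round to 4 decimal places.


Expectation parameter for Poisson exponential family:
mu = exp(eta).
eta = 2.05.
mu = exp(2.05) = 7.7679

7.7679


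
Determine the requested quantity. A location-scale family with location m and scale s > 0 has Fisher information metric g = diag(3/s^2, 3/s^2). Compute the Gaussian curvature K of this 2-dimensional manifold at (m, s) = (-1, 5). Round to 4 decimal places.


The metric has the form g = (A dm^2 + B ds^2)/s^2 with A = 3, B = 3.
Substitute u = sqrt(A/B)*m: g = B*(du^2 + ds^2)/s^2, i.e. B times the
Poincare upper half-plane metric, which has constant Gaussian curvature -1.
Scaling a 2D metric by a constant c divides the Gaussian curvature by c,
so K = -1/B = -1/(3) = -0.3333 everywhere (the point (m, s) = (-1, 5) is irrelevant:
the curvature is constant).
The requested Gaussian curvature is K = -0.3333.

-0.3333


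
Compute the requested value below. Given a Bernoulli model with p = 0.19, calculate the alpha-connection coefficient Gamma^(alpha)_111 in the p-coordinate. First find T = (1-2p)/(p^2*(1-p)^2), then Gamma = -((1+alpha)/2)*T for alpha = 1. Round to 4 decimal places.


Skewness (Amari-Chentsov) tensor: T = (1-2p)/(p^2*(1-p)^2).
p = 0.19, 1-2p = 0.62, p^2 = 0.0361, (1-p)^2 = 0.6561.
T = 0.62/(0.0361 * 0.6561) = 26.176673.
In the p-coordinate, Gamma^(alpha) = Gamma^(0) - (alpha/2)*T with Gamma^(0) = (1/2)*g'(p) = -T/2,
so Gamma^(alpha) = -((1+alpha)/2)*T.
alpha = 1, -(1+alpha)/2 = -1.0.
Gamma = -1.0 * 26.176673 = -26.1767

-26.1767


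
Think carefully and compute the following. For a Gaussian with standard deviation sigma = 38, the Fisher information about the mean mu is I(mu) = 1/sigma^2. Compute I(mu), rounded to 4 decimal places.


The Fisher information for the mean of a normal distribution is I(mu) = 1/sigma^2.
sigma = 38, so sigma^2 = 1444.
I(mu) = 1/1444 = 0.0007

0.0007


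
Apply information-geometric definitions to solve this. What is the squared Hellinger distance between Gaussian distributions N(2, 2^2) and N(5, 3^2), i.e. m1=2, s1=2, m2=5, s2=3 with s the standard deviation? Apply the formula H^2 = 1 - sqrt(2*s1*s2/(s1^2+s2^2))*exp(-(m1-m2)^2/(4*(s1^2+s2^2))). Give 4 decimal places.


Squared Hellinger distance for Gaussians:
H^2 = 1 - sqrt(2*s1*s2/(s1^2+s2^2)) * exp(-(m1-m2)^2/(4*(s1^2+s2^2))).
s1^2 = 4, s2^2 = 9, s1^2+s2^2 = 13.
sqrt(2*2*3/(13)) = 0.960769.
(m1-m2)^2 = (-3)^2 = 9.
exp(-9/(4*13)) = exp(-0.173077) = 0.841073.
H^2 = 1 - 0.960769*0.841073 = 0.1919

0.1919


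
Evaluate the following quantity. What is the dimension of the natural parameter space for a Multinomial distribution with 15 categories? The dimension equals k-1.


Exponential family dimension calculation:
For Multinomial with k=15 categories, dim = k-1 = 14.

14


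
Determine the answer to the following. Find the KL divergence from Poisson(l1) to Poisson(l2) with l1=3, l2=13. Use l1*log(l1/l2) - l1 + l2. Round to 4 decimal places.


KL divergence for Poisson:
KL = l1*log(l1/l2) - l1 + l2.
l1 = 3, l2 = 13.
log(3/13) = -1.466337.
l1*log(l1/l2) = 3 * -1.466337 = -4.399011.
KL = -4.399011 - 3 + 13 = 5.6010

5.6010


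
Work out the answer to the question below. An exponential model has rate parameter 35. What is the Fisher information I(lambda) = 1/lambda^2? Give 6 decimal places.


Fisher information for exponential: I(lambda) = 1/lambda^2.
lambda = 35, lambda^2 = 1225.
I = 1/1225 = 0.000816

0.000816


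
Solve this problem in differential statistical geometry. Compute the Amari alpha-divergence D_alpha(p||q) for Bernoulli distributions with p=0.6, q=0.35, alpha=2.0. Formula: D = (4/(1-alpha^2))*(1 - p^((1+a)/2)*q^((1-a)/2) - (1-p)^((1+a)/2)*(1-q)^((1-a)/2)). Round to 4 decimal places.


Amari alpha-divergence:
D = (4/(1-alpha^2))*(1 - p^((1+a)/2)*q^((1-a)/2) - (1-p)^((1+a)/2)*(1-q)^((1-a)/2)).
alpha = 2.0, p = 0.6, q = 0.35.
e1 = (1+alpha)/2 = 1.5, e2 = (1-alpha)/2 = -0.5.
t1 = p^e1 * q^e2 = 0.6^1.5 * 0.35^-0.5 = 0.785584.
t2 = (1-p)^e1 * (1-q)^e2 = 0.4^1.5 * 0.65^-0.5 = 0.313786.
4/(1-alpha^2) = -1.333333.
D = -1.333333*(1 - 0.785584 - 0.313786) = 0.1325

0.1325


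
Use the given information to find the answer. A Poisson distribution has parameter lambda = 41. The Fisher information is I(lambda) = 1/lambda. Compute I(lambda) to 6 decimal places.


Fisher information for Poisson: I(lambda) = 1/lambda.
lambda = 41.
I(lambda) = 1/41 = 0.024390

0.024390


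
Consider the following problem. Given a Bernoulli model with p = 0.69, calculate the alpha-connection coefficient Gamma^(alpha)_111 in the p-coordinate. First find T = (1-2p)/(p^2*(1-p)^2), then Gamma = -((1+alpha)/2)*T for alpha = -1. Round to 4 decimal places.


Skewness (Amari-Chentsov) tensor: T = (1-2p)/(p^2*(1-p)^2).
p = 0.69, 1-2p = -0.38, p^2 = 0.4761, (1-p)^2 = 0.0961.
T = -0.38/(0.4761 * 0.0961) = -8.305428.
In the p-coordinate, Gamma^(alpha) = Gamma^(0) - (alpha/2)*T with Gamma^(0) = (1/2)*g'(p) = -T/2,
so Gamma^(alpha) = -((1+alpha)/2)*T.
alpha = -1, -(1+alpha)/2 = 0.0.
Gamma = 0.0 * -8.305428 = 0.0000

0.0000


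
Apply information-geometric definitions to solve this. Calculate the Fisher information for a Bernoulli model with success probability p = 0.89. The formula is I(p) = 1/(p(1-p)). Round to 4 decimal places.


For Bernoulli(p), Fisher information is I(p) = 1/(p*(1-p)).
p = 0.89, 1-p = 0.11.
p*(1-p) = 0.0979.
I(p) = 1/0.0979 = 10.2145

10.2145


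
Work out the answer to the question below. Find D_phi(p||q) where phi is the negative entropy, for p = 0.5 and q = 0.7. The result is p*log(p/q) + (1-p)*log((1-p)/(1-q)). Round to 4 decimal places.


Bregman divergence with negative entropy generator:
D = p*log(p/q) + (1-p)*log((1-p)/(1-q)).
p = 0.5, q = 0.7.
p*log(p/q) = 0.5*log(0.5/0.7) = -0.168236.
(1-p)*log((1-p)/(1-q)) = 0.5*log(0.5/0.3) = 0.255413.
D = -0.168236 + 0.255413 = 0.0872

0.0872


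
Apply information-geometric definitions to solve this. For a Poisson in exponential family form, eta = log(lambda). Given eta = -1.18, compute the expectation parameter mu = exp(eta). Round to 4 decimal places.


Expectation parameter for Poisson exponential family:
mu = exp(eta).
eta = -1.18.
mu = exp(-1.18) = 0.3073

0.3073


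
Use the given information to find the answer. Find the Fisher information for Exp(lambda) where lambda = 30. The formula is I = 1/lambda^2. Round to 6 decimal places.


Fisher information for exponential: I(lambda) = 1/lambda^2.
lambda = 30, lambda^2 = 900.
I = 1/900 = 0.001111

0.001111


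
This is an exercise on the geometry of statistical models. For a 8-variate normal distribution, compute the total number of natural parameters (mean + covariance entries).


Exponential family dimension calculation:
For 8-dim MVN: mean has 8 params, covariance has 8*9/2 = 36 unique entries.
Total dim = 8 + 36 = 44.

44


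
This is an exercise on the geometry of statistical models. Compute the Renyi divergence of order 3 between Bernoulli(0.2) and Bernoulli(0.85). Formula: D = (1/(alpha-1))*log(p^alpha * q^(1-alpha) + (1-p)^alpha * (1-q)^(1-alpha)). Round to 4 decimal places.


Renyi divergence of order alpha between Bernoulli distributions:
D = (1/(alpha-1))*log(p^alpha * q^(1-alpha) + (1-p)^alpha * (1-q)^(1-alpha)).
alpha = 3, p = 0.2, q = 0.85.
p^alpha * q^(1-alpha) = 0.2^3 * 0.85^-2 = 0.011073.
(1-p)^alpha * (1-q)^(1-alpha) = 0.8^3 * 0.15^-2 = 22.755556.
sum = 0.011073 + 22.755556 = 22.766628.
D = (1/2)*log(22.766628) = 1.5626

1.5626


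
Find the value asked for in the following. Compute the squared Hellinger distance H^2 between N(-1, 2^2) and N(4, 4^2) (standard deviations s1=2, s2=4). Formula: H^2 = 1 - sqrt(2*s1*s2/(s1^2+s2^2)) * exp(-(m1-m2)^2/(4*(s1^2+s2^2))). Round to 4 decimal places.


Squared Hellinger distance for Gaussians:
H^2 = 1 - sqrt(2*s1*s2/(s1^2+s2^2)) * exp(-(m1-m2)^2/(4*(s1^2+s2^2))).
s1^2 = 4, s2^2 = 16, s1^2+s2^2 = 20.
sqrt(2*2*4/(20)) = 0.894427.
(m1-m2)^2 = (-5)^2 = 25.
exp(-25/(4*20)) = exp(-0.3125) = 0.731616.
H^2 = 1 - 0.894427*0.731616 = 0.3456

0.3456


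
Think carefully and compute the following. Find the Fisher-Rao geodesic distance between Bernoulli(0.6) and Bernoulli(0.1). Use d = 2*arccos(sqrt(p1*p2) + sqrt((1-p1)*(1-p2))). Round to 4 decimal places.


Geodesic distance on Bernoulli manifold:
d(p1,p2) = 2*arccos(sqrt(p1*p2) + sqrt((1-p1)*(1-p2))).
sqrt(p1*p2) = sqrt(0.6*0.1) = 0.244949.
sqrt((1-p1)*(1-p2)) = sqrt(0.4*0.9) = 0.6.
arg = 0.244949 + 0.6 = 0.844949.
d = 2*arccos(0.844949) = 1.1287

1.1287


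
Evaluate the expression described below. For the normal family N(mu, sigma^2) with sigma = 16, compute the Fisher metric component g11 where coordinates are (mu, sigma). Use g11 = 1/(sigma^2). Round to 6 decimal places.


For the 2-parameter normal family, the Fisher metric has:
  g11 = 1/sigma^2, g22 = 2/sigma^2.
sigma = 16, sigma^2 = 256.
g11 = 0.003906

0.003906


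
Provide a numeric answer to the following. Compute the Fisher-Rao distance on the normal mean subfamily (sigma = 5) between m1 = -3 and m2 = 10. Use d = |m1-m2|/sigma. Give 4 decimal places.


On the fixed-variance normal subfamily, geodesic distance = |m1-m2|/sigma.
|-3 - 10| = 13.
sigma = 5.
d = 13/5 = 2.6000

2.6000


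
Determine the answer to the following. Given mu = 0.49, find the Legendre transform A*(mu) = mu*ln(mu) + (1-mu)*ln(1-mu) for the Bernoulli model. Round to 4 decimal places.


Legendre transform for Bernoulli:
A*(mu) = mu*log(mu) + (1-mu)*log(1-mu).
mu = 0.49, 1-mu = 0.51.
mu*log(mu) = 0.49*log(0.49) = -0.349541.
(1-mu)*log(1-mu) = 0.51*log(0.51) = -0.343406.
A* = -0.349541 + -0.343406 = -0.6929

-0.6929


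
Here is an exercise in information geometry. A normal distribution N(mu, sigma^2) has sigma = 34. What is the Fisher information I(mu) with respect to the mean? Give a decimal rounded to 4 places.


The Fisher information for the mean of a normal distribution is I(mu) = 1/sigma^2.
sigma = 34, so sigma^2 = 1156.
I(mu) = 1/1156 = 0.0009

0.0009


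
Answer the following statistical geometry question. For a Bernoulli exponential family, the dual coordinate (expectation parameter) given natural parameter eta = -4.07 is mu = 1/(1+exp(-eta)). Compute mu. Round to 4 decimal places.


Dual coordinate (expectation parameter) for Bernoulli:
mu = 1/(1+exp(-eta)).
eta = -4.07.
exp(-eta) = exp(4.07) = 58.556963.
mu = 1/(1+58.556963) = 0.0168

0.0168


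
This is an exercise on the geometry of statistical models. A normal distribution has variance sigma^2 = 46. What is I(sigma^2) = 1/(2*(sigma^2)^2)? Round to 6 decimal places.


Fisher information for variance: I(sigma^2) = 1/(2*sigma^4).
sigma^2 = 46, so sigma^4 = 2116.
I = 1/(2*2116) = 1/4232 = 0.000236

0.000236


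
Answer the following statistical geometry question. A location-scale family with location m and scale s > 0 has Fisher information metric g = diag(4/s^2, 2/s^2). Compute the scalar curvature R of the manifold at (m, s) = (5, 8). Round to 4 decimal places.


The metric has the form g = (A dm^2 + B ds^2)/s^2 with A = 4, B = 2.
Substitute u = sqrt(A/B)*m: g = B*(du^2 + ds^2)/s^2, i.e. B times the
Poincare upper half-plane metric, which has constant Gaussian curvature -1.
Scaling a 2D metric by a constant c divides the Gaussian curvature by c,
so K = -1/B = -1/(2) = -0.5000 everywhere (the point (m, s) = (5, 8) is irrelevant:
the curvature is constant).
Scalar curvature in dimension 2: R = 2K = -2/(2) = -1.0000.

-1.0000


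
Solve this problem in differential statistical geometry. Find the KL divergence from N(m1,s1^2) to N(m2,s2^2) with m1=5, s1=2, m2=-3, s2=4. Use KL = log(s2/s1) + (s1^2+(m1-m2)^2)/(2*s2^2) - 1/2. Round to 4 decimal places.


KL divergence between normal distributions:
KL = log(s2/s1) + (s1^2 + (m1-m2)^2)/(2*s2^2) - 1/2.
log(4/2) = 0.693147.
(2^2 + (5--3)^2)/(2*4^2) = (4 + 64)/32 = 2.125.
KL = 0.693147 + 2.125 - 0.5 = 2.3181

2.3181


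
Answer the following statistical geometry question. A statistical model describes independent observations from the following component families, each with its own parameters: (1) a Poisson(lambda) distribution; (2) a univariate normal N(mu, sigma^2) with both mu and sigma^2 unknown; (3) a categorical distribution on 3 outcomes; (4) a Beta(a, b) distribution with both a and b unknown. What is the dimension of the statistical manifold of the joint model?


The dimension of a statistical manifold equals the number of free
(independent) real parameters of the model. For a product of independent
blocks the parameter counts add.
- Poisson (lambda): 1.
- normal (mu, sigma^2): 2.
- categorical on 3 outcomes (probabilities sum to 1): 3-1 = 2.
- Beta (a, b): 2.
Total = 1 + 2 + 2 + 2 = 7.
Dimension = 7

7


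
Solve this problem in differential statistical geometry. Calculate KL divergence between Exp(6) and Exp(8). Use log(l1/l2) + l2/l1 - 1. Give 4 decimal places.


KL divergence for exponential family:
KL = log(l1/l2) + l2/l1 - 1.
log(6/8) = -0.287682.
8/6 = 1.333333.
KL = -0.287682 + 1.333333 - 1 = 0.0457

0.0457


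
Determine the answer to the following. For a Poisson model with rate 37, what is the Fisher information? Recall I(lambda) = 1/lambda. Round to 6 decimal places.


Fisher information for Poisson: I(lambda) = 1/lambda.
lambda = 37.
I(lambda) = 1/37 = 0.027027

0.027027


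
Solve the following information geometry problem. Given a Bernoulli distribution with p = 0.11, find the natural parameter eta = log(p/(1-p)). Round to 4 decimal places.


Natural parameter for Bernoulli: eta = log(p/(1-p)).
p = 0.11, 1-p = 0.89.
p/(1-p) = 0.123596.
eta = log(0.123596) = -2.0907

-2.0907


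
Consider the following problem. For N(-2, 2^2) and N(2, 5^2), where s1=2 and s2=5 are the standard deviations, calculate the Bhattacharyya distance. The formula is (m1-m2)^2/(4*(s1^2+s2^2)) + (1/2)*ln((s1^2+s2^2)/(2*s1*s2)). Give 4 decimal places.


Bhattacharyya distance between two Gaussians:
DB = (m1-m2)^2/(4*(s1^2+s2^2)) + (1/2)*ln((s1^2+s2^2)/(2*s1*s2)).
(m1-m2)^2 = (-4)^2 = 16.
s1^2+s2^2 = 4 + 25 = 29.
term1 = 16/116 = 0.137931.
term2 = 0.5*ln(29/20.0) = 0.185782.
DB = 0.137931 + 0.185782 = 0.3237

0.3237


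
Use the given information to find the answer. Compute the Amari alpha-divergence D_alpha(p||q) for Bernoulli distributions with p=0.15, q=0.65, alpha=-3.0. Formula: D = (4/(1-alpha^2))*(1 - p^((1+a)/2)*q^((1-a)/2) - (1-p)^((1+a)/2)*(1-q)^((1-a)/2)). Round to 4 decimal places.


Amari alpha-divergence:
D = (4/(1-alpha^2))*(1 - p^((1+a)/2)*q^((1-a)/2) - (1-p)^((1+a)/2)*(1-q)^((1-a)/2)).
alpha = -3.0, p = 0.15, q = 0.65.
e1 = (1+alpha)/2 = -1.0, e2 = (1-alpha)/2 = 2.0.
t1 = p^e1 * q^e2 = 0.15^-1.0 * 0.65^2.0 = 2.816667.
t2 = (1-p)^e1 * (1-q)^e2 = 0.85^-1.0 * 0.35^2.0 = 0.144118.
4/(1-alpha^2) = -0.5.
D = -0.5*(1 - 2.816667 - 0.144118) = 0.9804

0.9804


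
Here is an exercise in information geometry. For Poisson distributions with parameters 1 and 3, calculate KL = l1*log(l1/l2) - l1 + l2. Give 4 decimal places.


KL divergence for Poisson:
KL = l1*log(l1/l2) - l1 + l2.
l1 = 1, l2 = 3.
log(1/3) = -1.098612.
l1*log(l1/l2) = 1 * -1.098612 = -1.098612.
KL = -1.098612 - 1 + 3 = 0.9014

0.9014


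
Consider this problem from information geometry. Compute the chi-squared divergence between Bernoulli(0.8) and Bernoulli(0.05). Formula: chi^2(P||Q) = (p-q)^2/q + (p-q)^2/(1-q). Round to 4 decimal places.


Chi-squared divergence between Bernoulli distributions:
chi^2 = (p-q)^2/q + (p-q)^2/(1-q).
p = 0.8, q = 0.05, p-q = 0.75.
(p-q)^2 = 0.5625.
term1 = 0.5625/0.05 = 11.25.
term2 = 0.5625/0.95 = 0.592105.
chi^2 = 11.25 + 0.592105 = 11.8421

11.8421


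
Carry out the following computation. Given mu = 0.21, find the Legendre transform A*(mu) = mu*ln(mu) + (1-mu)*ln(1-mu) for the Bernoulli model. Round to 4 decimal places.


Legendre transform for Bernoulli:
A*(mu) = mu*log(mu) + (1-mu)*log(1-mu).
mu = 0.21, 1-mu = 0.79.
mu*log(mu) = 0.21*log(0.21) = -0.327736.
(1-mu)*log(1-mu) = 0.79*log(0.79) = -0.186221.
A* = -0.327736 + -0.186221 = -0.5140

-0.5140


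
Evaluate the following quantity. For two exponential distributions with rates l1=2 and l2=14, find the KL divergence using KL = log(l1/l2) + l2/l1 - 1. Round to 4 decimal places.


KL divergence for exponential family:
KL = log(l1/l2) + l2/l1 - 1.
log(2/14) = -1.94591.
14/2 = 7.0.
KL = -1.94591 + 7.0 - 1 = 4.0541

4.0541


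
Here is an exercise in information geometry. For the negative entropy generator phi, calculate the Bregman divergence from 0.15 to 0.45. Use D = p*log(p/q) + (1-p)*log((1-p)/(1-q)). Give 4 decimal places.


Bregman divergence with negative entropy generator:
D = p*log(p/q) + (1-p)*log((1-p)/(1-q)).
p = 0.15, q = 0.45.
p*log(p/q) = 0.15*log(0.15/0.45) = -0.164792.
(1-p)*log((1-p)/(1-q)) = 0.85*log(0.85/0.55) = 0.37002.
D = -0.164792 + 0.37002 = 0.2052

0.2052


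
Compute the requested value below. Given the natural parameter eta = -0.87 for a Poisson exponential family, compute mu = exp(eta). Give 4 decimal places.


Expectation parameter for Poisson exponential family:
mu = exp(eta).
eta = -0.87.
mu = exp(-0.87) = 0.4190

0.4190


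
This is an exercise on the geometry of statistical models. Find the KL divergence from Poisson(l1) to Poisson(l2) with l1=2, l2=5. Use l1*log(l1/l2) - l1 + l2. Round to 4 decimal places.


KL divergence for Poisson:
KL = l1*log(l1/l2) - l1 + l2.
l1 = 2, l2 = 5.
log(2/5) = -0.916291.
l1*log(l1/l2) = 2 * -0.916291 = -1.832581.
KL = -1.832581 - 2 + 5 = 1.1674

1.1674


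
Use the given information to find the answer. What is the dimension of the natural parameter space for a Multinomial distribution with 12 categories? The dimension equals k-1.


Exponential family dimension calculation:
For Multinomial with k=12 categories, dim = k-1 = 11.

11


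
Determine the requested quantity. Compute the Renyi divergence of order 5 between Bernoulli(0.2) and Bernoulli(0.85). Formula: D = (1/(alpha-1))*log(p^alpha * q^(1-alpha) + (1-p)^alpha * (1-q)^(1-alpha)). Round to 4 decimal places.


Renyi divergence of order alpha between Bernoulli distributions:
D = (1/(alpha-1))*log(p^alpha * q^(1-alpha) + (1-p)^alpha * (1-q)^(1-alpha)).
alpha = 5, p = 0.2, q = 0.85.
p^alpha * q^(1-alpha) = 0.2^5 * 0.85^-4 = 0.000613.
(1-p)^alpha * (1-q)^(1-alpha) = 0.8^5 * 0.15^-4 = 647.269136.
sum = 0.000613 + 647.269136 = 647.269749.
D = (1/4)*log(647.269749) = 1.6182

1.6182


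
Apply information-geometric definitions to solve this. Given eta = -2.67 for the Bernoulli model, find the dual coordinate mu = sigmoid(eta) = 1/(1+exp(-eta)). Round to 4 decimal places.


Dual coordinate (expectation parameter) for Bernoulli:
mu = 1/(1+exp(-eta)).
eta = -2.67.
exp(-eta) = exp(2.67) = 14.439969.
mu = 1/(1+14.439969) = 0.0648

0.0648


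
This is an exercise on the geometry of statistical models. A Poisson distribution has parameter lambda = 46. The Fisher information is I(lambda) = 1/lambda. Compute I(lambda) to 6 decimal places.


Fisher information for Poisson: I(lambda) = 1/lambda.
lambda = 46.
I(lambda) = 1/46 = 0.021739

0.021739


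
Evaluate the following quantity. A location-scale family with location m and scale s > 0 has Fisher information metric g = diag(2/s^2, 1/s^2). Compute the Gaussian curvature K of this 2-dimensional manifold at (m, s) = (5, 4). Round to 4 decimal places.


The metric has the form g = (A dm^2 + B ds^2)/s^2 with A = 2, B = 1.
Substitute u = sqrt(A/B)*m: g = B*(du^2 + ds^2)/s^2, i.e. B times the
Poincare upper half-plane metric, which has constant Gaussian curvature -1.
Scaling a 2D metric by a constant c divides the Gaussian curvature by c,
so K = -1/B = -1/(1) = -1.0000 everywhere (the point (m, s) = (5, 4) is irrelevant:
the curvature is constant).
The requested Gaussian curvature is K = -1.0000.

-1.0000


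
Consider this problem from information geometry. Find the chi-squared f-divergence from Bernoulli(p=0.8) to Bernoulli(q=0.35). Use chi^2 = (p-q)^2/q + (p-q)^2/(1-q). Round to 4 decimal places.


Chi-squared divergence between Bernoulli distributions:
chi^2 = (p-q)^2/q + (p-q)^2/(1-q).
p = 0.8, q = 0.35, p-q = 0.45.
(p-q)^2 = 0.2025.
term1 = 0.2025/0.35 = 0.578571.
term2 = 0.2025/0.65 = 0.311538.
chi^2 = 0.578571 + 0.311538 = 0.8901

0.8901


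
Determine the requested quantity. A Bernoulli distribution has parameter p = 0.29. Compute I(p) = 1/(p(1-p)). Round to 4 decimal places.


For Bernoulli(p), Fisher information is I(p) = 1/(p*(1-p)).
p = 0.29, 1-p = 0.71.
p*(1-p) = 0.2059.
I(p) = 1/0.2059 = 4.8567

4.8567


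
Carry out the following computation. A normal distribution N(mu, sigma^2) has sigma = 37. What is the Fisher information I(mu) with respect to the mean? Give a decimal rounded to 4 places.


The Fisher information for the mean of a normal distribution is I(mu) = 1/sigma^2.
sigma = 37, so sigma^2 = 1369.
I(mu) = 1/1369 = 0.0007

0.0007


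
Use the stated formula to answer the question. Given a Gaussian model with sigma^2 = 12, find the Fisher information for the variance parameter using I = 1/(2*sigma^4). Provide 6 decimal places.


Fisher information for variance: I(sigma^2) = 1/(2*sigma^4).
sigma^2 = 12, so sigma^4 = 144.
I = 1/(2*144) = 1/288 = 0.003472

0.003472


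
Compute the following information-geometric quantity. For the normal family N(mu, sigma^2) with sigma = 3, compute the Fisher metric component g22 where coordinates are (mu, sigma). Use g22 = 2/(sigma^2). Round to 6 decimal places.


For the 2-parameter normal family, the Fisher metric has:
  g11 = 1/sigma^2, g22 = 2/sigma^2.
sigma = 3, sigma^2 = 9.
g22 = 0.222222

0.222222


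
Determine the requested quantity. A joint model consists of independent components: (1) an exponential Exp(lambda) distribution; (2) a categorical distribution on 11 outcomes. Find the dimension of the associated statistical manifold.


The dimension of a statistical manifold equals the number of free
(independent) real parameters of the model. For a product of independent
blocks the parameter counts add.
- exponential (lambda): 1.
- categorical on 11 outcomes (probabilities sum to 1): 11-1 = 10.
Total = 1 + 10 = 11.
Dimension = 11

11


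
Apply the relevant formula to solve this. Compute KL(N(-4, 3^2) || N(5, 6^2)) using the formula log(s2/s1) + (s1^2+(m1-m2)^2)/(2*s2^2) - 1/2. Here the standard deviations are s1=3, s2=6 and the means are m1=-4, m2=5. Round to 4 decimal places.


KL divergence between normal distributions:
KL = log(s2/s1) + (s1^2 + (m1-m2)^2)/(2*s2^2) - 1/2.
log(6/3) = 0.693147.
(3^2 + (-4-5)^2)/(2*6^2) = (9 + 81)/72 = 1.25.
KL = 0.693147 + 1.25 - 0.5 = 1.4431

1.4431


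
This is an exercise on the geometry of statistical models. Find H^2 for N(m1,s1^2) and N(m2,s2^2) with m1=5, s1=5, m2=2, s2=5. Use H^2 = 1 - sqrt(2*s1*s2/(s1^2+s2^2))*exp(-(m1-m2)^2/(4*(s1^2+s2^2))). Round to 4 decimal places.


Squared Hellinger distance for Gaussians:
H^2 = 1 - sqrt(2*s1*s2/(s1^2+s2^2)) * exp(-(m1-m2)^2/(4*(s1^2+s2^2))).
s1^2 = 25, s2^2 = 25, s1^2+s2^2 = 50.
sqrt(2*5*5/(50)) = 1.0.
(m1-m2)^2 = (3)^2 = 9.
exp(-9/(4*50)) = exp(-0.045) = 0.955997.
H^2 = 1 - 1.0*0.955997 = 0.0440

0.0440


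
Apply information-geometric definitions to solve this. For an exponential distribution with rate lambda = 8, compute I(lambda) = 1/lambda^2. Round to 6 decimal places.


Fisher information for exponential: I(lambda) = 1/lambda^2.
lambda = 8, lambda^2 = 64.
I = 1/64 = 0.015625

0.015625


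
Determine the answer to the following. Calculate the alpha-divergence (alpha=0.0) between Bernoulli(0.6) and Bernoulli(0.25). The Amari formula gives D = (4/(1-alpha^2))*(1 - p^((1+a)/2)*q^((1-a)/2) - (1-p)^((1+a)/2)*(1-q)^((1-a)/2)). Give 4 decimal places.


Amari alpha-divergence:
D = (4/(1-alpha^2))*(1 - p^((1+a)/2)*q^((1-a)/2) - (1-p)^((1+a)/2)*(1-q)^((1-a)/2)).
alpha = 0.0, p = 0.6, q = 0.25.
e1 = (1+alpha)/2 = 0.5, e2 = (1-alpha)/2 = 0.5.
t1 = p^e1 * q^e2 = 0.6^0.5 * 0.25^0.5 = 0.387298.
t2 = (1-p)^e1 * (1-q)^e2 = 0.4^0.5 * 0.75^0.5 = 0.547723.
4/(1-alpha^2) = 4.0.
D = 4.0*(1 - 0.387298 - 0.547723) = 0.2599

0.2599


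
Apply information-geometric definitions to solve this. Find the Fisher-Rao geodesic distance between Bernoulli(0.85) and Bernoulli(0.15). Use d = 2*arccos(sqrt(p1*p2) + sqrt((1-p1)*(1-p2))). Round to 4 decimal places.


Geodesic distance on Bernoulli manifold:
d(p1,p2) = 2*arccos(sqrt(p1*p2) + sqrt((1-p1)*(1-p2))).
sqrt(p1*p2) = sqrt(0.85*0.15) = 0.357071.
sqrt((1-p1)*(1-p2)) = sqrt(0.15*0.85) = 0.357071.
arg = 0.357071 + 0.357071 = 0.714143.
d = 2*arccos(0.714143) = 1.5508

1.5508


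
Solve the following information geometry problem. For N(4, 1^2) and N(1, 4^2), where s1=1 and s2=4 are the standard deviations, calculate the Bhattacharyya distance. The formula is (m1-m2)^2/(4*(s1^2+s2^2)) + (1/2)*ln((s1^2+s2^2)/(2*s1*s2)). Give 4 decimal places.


Bhattacharyya distance between two Gaussians:
DB = (m1-m2)^2/(4*(s1^2+s2^2)) + (1/2)*ln((s1^2+s2^2)/(2*s1*s2)).
(m1-m2)^2 = (3)^2 = 9.
s1^2+s2^2 = 1 + 16 = 17.
term1 = 9/68 = 0.132353.
term2 = 0.5*ln(17/8.0) = 0.376886.
DB = 0.132353 + 0.376886 = 0.5092

0.5092
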